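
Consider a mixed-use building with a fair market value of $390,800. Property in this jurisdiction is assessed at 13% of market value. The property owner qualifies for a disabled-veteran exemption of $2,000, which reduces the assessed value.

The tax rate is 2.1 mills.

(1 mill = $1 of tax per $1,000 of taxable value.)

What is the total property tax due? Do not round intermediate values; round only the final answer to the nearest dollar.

Assessed value = $390,800 × 0.13 = $50,804
Taxable value = $50,804 − $2,000 = $48,804
Tax = $48,804 × 0.0021 = $102.4884

$102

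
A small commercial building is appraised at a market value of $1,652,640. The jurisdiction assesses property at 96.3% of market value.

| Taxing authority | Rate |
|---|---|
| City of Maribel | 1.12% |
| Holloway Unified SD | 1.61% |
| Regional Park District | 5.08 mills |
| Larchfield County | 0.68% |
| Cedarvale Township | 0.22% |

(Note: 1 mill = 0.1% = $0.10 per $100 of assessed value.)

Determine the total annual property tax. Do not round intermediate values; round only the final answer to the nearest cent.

$65,855.95

Assessed value = $1,652,640 × 0.963 = $1,591,492.32
City of Maribel: $1,591,492.32 × 0.0112 = $17,824.713984
Holloway Unified SD: $1,591,492.32 × 0.0161 = $25,623.026352
Regional Park District: $1,591,492.32 × 0.00508 = $8,084.7809856
Larchfield County: $1,591,492.32 × 0.0068 = $10,822.147776
Cedarvale Township: $1,591,492.32 × 0.0022 = $3,501.283104
Total = $65,855.9522016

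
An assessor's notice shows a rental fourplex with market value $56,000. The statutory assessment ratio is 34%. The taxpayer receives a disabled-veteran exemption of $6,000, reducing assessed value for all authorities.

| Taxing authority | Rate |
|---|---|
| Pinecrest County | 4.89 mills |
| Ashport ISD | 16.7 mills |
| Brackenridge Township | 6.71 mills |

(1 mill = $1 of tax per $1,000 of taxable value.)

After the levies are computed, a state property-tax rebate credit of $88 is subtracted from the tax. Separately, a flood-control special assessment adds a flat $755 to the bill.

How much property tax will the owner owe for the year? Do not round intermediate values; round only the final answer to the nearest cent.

$1,036.03

Assessed value = $56,000 × 0.34 = $19,040
Taxable value = $19,040 − $6,000 = $13,040
Pinecrest County: $13,040 × 0.00489 = $63.7656
Ashport ISD: $13,040 × 0.0167 = $217.768
Brackenridge Township: $13,040 × 0.00671 = $87.4984
Levies subtotal = $369.032
After credit = $369.032 − $88 = $281.032
Total = $281.032 + $755 = $1,036.032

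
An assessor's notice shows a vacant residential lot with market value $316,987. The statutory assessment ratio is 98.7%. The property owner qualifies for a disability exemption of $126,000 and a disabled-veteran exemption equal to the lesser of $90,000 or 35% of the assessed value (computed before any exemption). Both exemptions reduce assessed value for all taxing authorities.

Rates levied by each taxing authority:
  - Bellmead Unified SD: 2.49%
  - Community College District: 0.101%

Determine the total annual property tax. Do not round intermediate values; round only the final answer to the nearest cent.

$2,509.80

Assessed value = $316,987 × 0.987 = $312,866.169
Disabled-veteran exemption = min($90,000, 35% × $312,866.169) = min($90,000, $109,503.15915) = $90,000 (dollar cap binds)
Taxable value = $312,866.169 − $126,000 − $90,000 = $96,866.169
Bellmead Unified SD: $96,866.169 × 0.0249 = $2,411.9676081
Community College District: $96,866.169 × 0.00101 = $97.83483069
Total = $2,509.80243879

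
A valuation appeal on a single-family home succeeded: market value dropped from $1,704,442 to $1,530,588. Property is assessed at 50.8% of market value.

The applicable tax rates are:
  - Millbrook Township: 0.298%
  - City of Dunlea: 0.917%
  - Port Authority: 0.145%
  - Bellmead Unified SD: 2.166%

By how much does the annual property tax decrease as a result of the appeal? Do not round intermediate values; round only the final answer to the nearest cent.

Old assessed value = $1,704,442 × 0.508 = $865,856.536
New assessed value = $1,530,588 × 0.508 = $777,538.704
Combined rate = 0.00298 + 0.00917 + 0.00145 + 0.02166 = 0.03526
Old tax = $865,856.536 × 0.03526 = $30,530.10145936
New tax = $777,538.704 × 0.03526 = $27,416.01470304
Reduction = $30,530.10145936 − $27,416.01470304 = $3,114.08675632

$3,114.09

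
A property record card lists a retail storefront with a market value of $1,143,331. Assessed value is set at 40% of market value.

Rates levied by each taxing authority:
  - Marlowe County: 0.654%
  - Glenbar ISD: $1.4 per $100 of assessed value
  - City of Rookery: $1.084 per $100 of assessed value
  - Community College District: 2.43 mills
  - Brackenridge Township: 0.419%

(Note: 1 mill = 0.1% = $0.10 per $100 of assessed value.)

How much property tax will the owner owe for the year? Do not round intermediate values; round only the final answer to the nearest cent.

Assessed value = $1,143,331 × 0.4 = $457,332.4
Marlowe County: $457,332.4 × 0.00654 = $2,990.953896
Glenbar ISD: $457,332.4 × 0.014 = $6,402.6536
City of Rookery: $457,332.4 × 0.01084 = $4,957.483216
Community College District: $457,332.4 × 0.00243 = $1,111.317732
Brackenridge Township: $457,332.4 × 0.00419 = $1,916.222756
Total = $17,378.6312

$17,378.63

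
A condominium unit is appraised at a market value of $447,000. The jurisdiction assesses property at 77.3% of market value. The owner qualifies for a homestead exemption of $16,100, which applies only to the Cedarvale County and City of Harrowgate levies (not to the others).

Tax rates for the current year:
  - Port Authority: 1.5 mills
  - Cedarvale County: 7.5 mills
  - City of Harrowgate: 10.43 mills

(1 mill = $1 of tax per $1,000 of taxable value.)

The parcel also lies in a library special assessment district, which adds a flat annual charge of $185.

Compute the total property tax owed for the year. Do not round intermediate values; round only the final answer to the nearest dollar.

Assessed value = $447,000 × 0.773 = $345,531
Port Authority: $345,531 × 0.0015 = $518.2965
Cedarvale County: ($345,531 − $16,100) × 0.0075 = $329,431 × 0.0075 = $2,470.7325
City of Harrowgate: ($345,531 − $16,100) × 0.01043 = $329,431 × 0.01043 = $3,435.96533
Levies subtotal = $6,424.99433
Total = $6,424.99433 + $185 = $6,609.99433

$6,610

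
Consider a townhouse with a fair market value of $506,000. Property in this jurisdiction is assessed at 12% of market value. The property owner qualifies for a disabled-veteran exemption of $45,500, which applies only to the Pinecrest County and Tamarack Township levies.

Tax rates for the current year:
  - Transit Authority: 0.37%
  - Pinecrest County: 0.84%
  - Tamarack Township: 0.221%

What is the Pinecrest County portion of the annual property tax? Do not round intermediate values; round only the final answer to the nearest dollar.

$128

Assessed value = $506,000 × 0.12 = $60,720
Pinecrest County taxable value = $60,720 − $45,500 = $15,220
Pinecrest County levy = $15,220 × 0.0084 = $127.848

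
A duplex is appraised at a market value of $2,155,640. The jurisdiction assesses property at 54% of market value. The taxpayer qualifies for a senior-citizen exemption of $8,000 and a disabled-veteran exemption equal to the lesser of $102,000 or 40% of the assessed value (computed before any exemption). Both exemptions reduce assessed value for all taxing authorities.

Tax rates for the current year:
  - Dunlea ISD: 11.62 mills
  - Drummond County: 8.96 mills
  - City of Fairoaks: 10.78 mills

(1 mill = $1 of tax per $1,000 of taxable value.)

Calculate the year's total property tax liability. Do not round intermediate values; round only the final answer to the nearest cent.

Assessed value = $2,155,640 × 0.54 = $1,164,045.6
Disabled-veteran exemption = min($102,000, 40% × $1,164,045.6) = min($102,000, $465,618.24) = $102,000 (dollar cap binds)
Taxable value = $1,164,045.6 − $8,000 − $102,000 = $1,054,045.6
Dunlea ISD: $1,054,045.6 × 0.01162 = $12,248.009872
Drummond County: $1,054,045.6 × 0.00896 = $9,444.248576
City of Fairoaks: $1,054,045.6 × 0.01078 = $11,362.611568
Total = $33,054.870016

$33,054.87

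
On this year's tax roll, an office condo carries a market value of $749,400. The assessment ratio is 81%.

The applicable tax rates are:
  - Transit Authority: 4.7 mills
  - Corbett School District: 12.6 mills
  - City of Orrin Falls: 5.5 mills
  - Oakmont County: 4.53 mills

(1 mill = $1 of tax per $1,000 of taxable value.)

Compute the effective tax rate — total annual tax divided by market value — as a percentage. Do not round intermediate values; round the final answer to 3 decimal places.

2.214%

Assessed value = $749,400 × 0.81 = $607,014
Transit Authority: $607,014 × 0.0047 = $2,852.9658
Corbett School District: $607,014 × 0.0126 = $7,648.3764
City of Orrin Falls: $607,014 × 0.0055 = $3,338.577
Oakmont County: $607,014 × 0.00453 = $2,749.77342
Total tax = $16,589.69262
Effective rate = $16,589.69262 ÷ $749,400 = 2.214% of market value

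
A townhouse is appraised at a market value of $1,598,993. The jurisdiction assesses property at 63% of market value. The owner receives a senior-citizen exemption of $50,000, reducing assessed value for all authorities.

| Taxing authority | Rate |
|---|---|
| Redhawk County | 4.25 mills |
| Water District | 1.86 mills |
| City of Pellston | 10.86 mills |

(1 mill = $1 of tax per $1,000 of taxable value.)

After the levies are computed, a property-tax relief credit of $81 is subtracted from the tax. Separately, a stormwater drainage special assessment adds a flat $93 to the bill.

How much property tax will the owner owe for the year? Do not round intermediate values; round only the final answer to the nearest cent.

$16,258.49

Assessed value = $1,598,993 × 0.63 = $1,007,365.59
Taxable value = $1,007,365.59 − $50,000 = $957,365.59
Redhawk County: $957,365.59 × 0.00425 = $4,068.8037575
Water District: $957,365.59 × 0.00186 = $1,780.6999974
City of Pellston: $957,365.59 × 0.01086 = $10,396.9903074
Levies subtotal = $16,246.4940623
After credit = $16,246.4940623 − $81 = $16,165.4940623
Total = $16,165.4940623 + $93 = $16,258.4940623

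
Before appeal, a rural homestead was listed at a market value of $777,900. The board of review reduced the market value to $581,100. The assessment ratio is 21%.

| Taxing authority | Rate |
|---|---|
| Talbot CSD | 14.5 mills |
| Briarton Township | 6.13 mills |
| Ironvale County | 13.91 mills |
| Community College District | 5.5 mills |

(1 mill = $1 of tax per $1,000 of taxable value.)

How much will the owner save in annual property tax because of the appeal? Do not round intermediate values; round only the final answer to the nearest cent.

$1,654.77

Old assessed value = $777,900 × 0.21 = $163,359
New assessed value = $581,100 × 0.21 = $122,031
Combined rate = 0.0145 + 0.00613 + 0.01391 + 0.0055 = 0.04004
Old tax = $163,359 × 0.04004 = $6,540.89436
New tax = $122,031 × 0.04004 = $4,886.12124
Reduction = $6,540.89436 − $4,886.12124 = $1,654.77312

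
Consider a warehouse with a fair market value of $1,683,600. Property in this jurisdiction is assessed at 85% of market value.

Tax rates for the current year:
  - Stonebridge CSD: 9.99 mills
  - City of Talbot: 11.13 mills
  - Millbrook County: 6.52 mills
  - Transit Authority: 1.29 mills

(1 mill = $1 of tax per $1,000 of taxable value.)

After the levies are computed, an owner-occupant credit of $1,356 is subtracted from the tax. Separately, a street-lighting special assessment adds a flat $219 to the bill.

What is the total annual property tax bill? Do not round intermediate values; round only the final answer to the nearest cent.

Assessed value = $1,683,600 × 0.85 = $1,431,060
Stonebridge CSD: $1,431,060 × 0.00999 = $14,296.2894
City of Talbot: $1,431,060 × 0.01113 = $15,927.6978
Millbrook County: $1,431,060 × 0.00652 = $9,330.5112
Transit Authority: $1,431,060 × 0.00129 = $1,846.0674
Levies subtotal = $41,400.5658
After credit = $41,400.5658 − $1,356 = $40,044.5658
Total = $40,044.5658 + $219 = $40,263.5658

$40,263.57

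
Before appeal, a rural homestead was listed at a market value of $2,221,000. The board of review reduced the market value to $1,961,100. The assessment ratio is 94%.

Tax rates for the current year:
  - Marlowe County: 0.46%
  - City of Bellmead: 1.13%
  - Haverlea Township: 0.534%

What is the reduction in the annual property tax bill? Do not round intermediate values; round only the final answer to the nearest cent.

Old assessed value = $2,221,000 × 0.94 = $2,087,740
New assessed value = $1,961,100 × 0.94 = $1,843,434
Combined rate = 0.0046 + 0.0113 + 0.00534 = 0.02124
Old tax = $2,087,740 × 0.02124 = $44,343.5976
New tax = $1,843,434 × 0.02124 = $39,154.53816
Reduction = $44,343.5976 − $39,154.53816 = $5,189.05944

$5,189.06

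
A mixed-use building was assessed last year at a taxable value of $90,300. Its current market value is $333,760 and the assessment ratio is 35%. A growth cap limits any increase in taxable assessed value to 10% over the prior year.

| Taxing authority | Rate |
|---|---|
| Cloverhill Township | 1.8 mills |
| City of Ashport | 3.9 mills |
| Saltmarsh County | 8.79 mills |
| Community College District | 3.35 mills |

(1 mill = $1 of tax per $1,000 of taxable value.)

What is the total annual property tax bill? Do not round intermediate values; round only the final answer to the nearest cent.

Uncapped assessed value = $333,760 × 0.35 = $116,816
Cap limit = $90,300 × 1.1 = $99,330
Taxable assessed value = min($116,816, $99,330) = $99,330 (cap binds)
Cloverhill Township: $99,330 × 0.0018 = $178.794
City of Ashport: $99,330 × 0.0039 = $387.387
Saltmarsh County: $99,330 × 0.00879 = $873.1107
Community College District: $99,330 × 0.00335 = $332.7555
Total = $1,772.0472

$1,772.05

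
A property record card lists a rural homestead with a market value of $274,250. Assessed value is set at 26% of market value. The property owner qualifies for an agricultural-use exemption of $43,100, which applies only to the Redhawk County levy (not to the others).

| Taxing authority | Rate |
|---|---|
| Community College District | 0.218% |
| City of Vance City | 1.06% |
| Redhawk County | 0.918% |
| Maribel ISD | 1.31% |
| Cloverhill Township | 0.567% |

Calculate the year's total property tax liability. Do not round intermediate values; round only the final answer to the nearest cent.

$2,508.59

Assessed value = $274,250 × 0.26 = $71,305
Community College District: $71,305 × 0.00218 = $155.4449
City of Vance City: $71,305 × 0.0106 = $755.833
Redhawk County: ($71,305 − $43,100) × 0.00918 = $28,205 × 0.00918 = $258.9219
Maribel ISD: $71,305 × 0.0131 = $934.0955
Cloverhill Township: $71,305 × 0.00567 = $404.29935
Total = $2,508.59465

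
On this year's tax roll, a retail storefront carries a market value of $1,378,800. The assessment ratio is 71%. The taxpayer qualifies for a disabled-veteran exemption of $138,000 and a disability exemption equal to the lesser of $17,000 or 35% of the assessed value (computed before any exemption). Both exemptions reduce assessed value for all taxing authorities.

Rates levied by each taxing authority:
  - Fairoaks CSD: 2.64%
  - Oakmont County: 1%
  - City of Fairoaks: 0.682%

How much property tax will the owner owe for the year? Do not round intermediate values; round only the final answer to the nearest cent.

Assessed value = $1,378,800 × 0.71 = $978,948
Disability exemption = min($17,000, 35% × $978,948) = min($17,000, $342,631.8) = $17,000 (dollar cap binds)
Taxable value = $978,948 − $138,000 − $17,000 = $823,948
Fairoaks CSD: $823,948 × 0.0264 = $21,752.2272
Oakmont County: $823,948 × 0.01 = $8,239.48
City of Fairoaks: $823,948 × 0.00682 = $5,619.32536
Total = $35,611.03256

$35,611.03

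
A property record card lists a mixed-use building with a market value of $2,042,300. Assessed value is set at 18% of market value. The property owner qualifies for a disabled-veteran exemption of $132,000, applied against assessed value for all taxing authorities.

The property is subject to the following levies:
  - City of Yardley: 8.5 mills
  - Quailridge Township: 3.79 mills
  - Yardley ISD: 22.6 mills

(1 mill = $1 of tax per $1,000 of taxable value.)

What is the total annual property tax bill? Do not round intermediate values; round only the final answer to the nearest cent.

Assessed value = $2,042,300 × 0.18 = $367,614
Taxable value = $367,614 − $132,000 = $235,614
City of Yardley: $235,614 × 0.0085 = $2,002.719
Quailridge Township: $235,614 × 0.00379 = $892.97706
Yardley ISD: $235,614 × 0.0226 = $5,324.8764
Total = $2,002.719 + $892.97706 + $5,324.8764 = $8,220.57246

$8,220.57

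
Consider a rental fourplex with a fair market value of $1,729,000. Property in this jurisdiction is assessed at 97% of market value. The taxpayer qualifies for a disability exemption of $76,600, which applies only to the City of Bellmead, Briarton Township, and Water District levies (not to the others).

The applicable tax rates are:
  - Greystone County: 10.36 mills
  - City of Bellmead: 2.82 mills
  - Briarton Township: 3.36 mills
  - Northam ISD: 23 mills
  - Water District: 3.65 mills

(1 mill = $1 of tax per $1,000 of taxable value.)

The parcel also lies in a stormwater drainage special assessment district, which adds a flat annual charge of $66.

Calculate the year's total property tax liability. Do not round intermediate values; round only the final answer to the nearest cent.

Assessed value = $1,729,000 × 0.97 = $1,677,130
Greystone County: $1,677,130 × 0.01036 = $17,375.0668
City of Bellmead: ($1,677,130 − $76,600) × 0.00282 = $1,600,530 × 0.00282 = $4,513.4946
Briarton Township: ($1,677,130 − $76,600) × 0.00336 = $1,600,530 × 0.00336 = $5,377.7808
Northam ISD: $1,677,130 × 0.023 = $38,573.99
Water District: ($1,677,130 − $76,600) × 0.00365 = $1,600,530 × 0.00365 = $5,841.9345
Levies subtotal = $71,682.2667
Total = $71,682.2667 + $66 = $71,748.2667

$71,748.27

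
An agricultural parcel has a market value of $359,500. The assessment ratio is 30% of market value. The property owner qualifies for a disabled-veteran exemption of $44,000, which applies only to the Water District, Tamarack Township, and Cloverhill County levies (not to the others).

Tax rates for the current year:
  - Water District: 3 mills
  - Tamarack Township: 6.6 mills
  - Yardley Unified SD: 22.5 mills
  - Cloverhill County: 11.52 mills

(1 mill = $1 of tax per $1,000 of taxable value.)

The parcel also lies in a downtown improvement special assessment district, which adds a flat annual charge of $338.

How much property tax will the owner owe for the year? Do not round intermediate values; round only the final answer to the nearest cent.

Assessed value = $359,500 × 0.3 = $107,850
Water District: ($107,850 − $44,000) × 0.003 = $63,850 × 0.003 = $191.55
Tamarack Township: ($107,850 − $44,000) × 0.0066 = $63,850 × 0.0066 = $421.41
Yardley Unified SD: $107,850 × 0.0225 = $2,426.625
Cloverhill County: ($107,850 − $44,000) × 0.01152 = $63,850 × 0.01152 = $735.552
Levies subtotal = $3,775.137
Total = $3,775.137 + $338 = $4,113.137

$4,113.14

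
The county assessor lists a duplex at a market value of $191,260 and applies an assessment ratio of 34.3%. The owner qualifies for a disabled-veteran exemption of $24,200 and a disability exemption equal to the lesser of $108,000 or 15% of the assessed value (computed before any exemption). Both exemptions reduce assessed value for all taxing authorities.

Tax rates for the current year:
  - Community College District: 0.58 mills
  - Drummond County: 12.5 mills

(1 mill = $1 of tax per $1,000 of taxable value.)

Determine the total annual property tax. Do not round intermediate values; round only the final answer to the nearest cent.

$412.83

Assessed value = $191,260 × 0.343 = $65,602.18
Disability exemption = min($108,000, 15% × $65,602.18) = min($108,000, $9,840.327) = $9,840.327 (percentage binds)
Taxable value = $65,602.18 − $24,200 − $9,840.327 = $31,561.853
Community College District: $31,561.853 × 0.00058 = $18.30587474
Drummond County: $31,561.853 × 0.0125 = $394.5231625
Total = $412.82903724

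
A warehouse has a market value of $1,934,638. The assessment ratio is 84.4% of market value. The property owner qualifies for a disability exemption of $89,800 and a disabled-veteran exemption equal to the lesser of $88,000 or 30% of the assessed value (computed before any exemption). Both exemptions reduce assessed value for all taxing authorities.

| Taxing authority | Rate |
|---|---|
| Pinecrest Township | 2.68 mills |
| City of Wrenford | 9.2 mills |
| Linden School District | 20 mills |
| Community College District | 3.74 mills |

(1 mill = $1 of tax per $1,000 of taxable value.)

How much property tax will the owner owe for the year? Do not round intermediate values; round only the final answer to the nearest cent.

$51,828.33

Assessed value = $1,934,638 × 0.844 = $1,632,834.472
Disabled-veteran exemption = min($88,000, 30% × $1,632,834.472) = min($88,000, $489,850.3416) = $88,000 (dollar cap binds)
Taxable value = $1,632,834.472 − $89,800 − $88,000 = $1,455,034.472
Pinecrest Township: $1,455,034.472 × 0.00268 = $3,899.49238496
City of Wrenford: $1,455,034.472 × 0.0092 = $13,386.3171424
Linden School District: $1,455,034.472 × 0.02 = $29,100.68944
Community College District: $1,455,034.472 × 0.00374 = $5,441.82892528
Total = $51,828.32789264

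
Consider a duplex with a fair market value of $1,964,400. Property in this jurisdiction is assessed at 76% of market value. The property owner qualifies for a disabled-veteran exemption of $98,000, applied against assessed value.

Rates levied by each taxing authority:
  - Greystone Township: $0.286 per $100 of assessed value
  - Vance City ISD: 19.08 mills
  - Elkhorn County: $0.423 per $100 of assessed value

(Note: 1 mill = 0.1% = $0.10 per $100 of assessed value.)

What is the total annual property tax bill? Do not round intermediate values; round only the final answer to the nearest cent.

$36,505.68

Assessed value = $1,964,400 × 0.76 = $1,492,944
Taxable value = $1,492,944 − $98,000 = $1,394,944
Greystone Township: $1,394,944 × 0.00286 = $3,989.53984
Vance City ISD: $1,394,944 × 0.01908 = $26,615.53152
Elkhorn County: $1,394,944 × 0.00423 = $5,900.61312
Total = $36,505.68448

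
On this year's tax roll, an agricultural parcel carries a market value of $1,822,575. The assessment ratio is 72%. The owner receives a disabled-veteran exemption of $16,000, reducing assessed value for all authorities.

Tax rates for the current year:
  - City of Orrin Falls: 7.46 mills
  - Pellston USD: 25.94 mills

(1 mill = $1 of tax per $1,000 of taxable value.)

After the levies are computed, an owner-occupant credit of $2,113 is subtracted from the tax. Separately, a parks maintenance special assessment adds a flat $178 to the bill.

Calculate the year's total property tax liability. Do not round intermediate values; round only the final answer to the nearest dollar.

$41,360

Assessed value = $1,822,575 × 0.72 = $1,312,254
Taxable value = $1,312,254 − $16,000 = $1,296,254
City of Orrin Falls: $1,296,254 × 0.00746 = $9,670.05484
Pellston USD: $1,296,254 × 0.02594 = $33,624.82876
Levies subtotal = $43,294.8836
After credit = $43,294.8836 − $2,113 = $41,181.8836
Total = $41,181.8836 + $178 = $41,359.8836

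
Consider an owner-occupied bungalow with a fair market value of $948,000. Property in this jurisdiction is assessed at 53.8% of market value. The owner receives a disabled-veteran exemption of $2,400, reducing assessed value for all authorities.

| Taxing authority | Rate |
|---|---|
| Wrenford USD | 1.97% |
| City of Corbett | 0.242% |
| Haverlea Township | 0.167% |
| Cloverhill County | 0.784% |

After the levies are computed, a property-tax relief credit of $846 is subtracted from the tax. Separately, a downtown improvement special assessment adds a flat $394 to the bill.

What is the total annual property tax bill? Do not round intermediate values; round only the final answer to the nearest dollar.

Assessed value = $948,000 × 0.538 = $510,024
Taxable value = $510,024 − $2,400 = $507,624
Wrenford USD: $507,624 × 0.0197 = $10,000.1928
City of Corbett: $507,624 × 0.00242 = $1,228.45008
Haverlea Township: $507,624 × 0.00167 = $847.73208
Cloverhill County: $507,624 × 0.00784 = $3,979.77216
Levies subtotal = $16,056.14712
After credit = $16,056.14712 − $846 = $15,210.14712
Total = $15,210.14712 + $394 = $15,604.14712

$15,604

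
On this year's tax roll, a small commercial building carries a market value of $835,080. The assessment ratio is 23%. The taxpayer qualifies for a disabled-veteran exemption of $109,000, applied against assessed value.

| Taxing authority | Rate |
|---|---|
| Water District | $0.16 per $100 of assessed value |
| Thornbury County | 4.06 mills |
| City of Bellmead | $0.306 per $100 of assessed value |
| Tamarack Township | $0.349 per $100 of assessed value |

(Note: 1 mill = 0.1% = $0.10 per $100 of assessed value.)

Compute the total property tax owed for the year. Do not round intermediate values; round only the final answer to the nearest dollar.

$1,014

Assessed value = $835,080 × 0.23 = $192,068.4
Taxable value = $192,068.4 − $109,000 = $83,068.4
Water District: $83,068.4 × 0.0016 = $132.90944
Thornbury County: $83,068.4 × 0.00406 = $337.257704
City of Bellmead: $83,068.4 × 0.00306 = $254.189304
Tamarack Township: $83,068.4 × 0.00349 = $289.908716
Total = $1,014.265164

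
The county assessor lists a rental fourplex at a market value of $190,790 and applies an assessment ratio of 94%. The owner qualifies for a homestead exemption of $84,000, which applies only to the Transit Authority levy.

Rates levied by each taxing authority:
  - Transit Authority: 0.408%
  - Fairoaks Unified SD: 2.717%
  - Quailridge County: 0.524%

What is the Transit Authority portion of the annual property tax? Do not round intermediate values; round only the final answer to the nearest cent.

Assessed value = $190,790 × 0.94 = $179,342.6
Transit Authority taxable value = $179,342.6 − $84,000 = $95,342.6
Transit Authority levy = $95,342.6 × 0.00408 = $388.997808

$389.00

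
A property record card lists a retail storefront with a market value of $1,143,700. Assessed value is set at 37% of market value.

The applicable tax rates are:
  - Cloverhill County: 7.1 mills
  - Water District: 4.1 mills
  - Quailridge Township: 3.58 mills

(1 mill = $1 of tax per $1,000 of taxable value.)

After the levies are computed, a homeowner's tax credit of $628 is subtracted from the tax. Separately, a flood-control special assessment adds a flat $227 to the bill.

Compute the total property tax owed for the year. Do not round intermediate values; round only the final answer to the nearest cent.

Assessed value = $1,143,700 × 0.37 = $423,169
Cloverhill County: $423,169 × 0.0071 = $3,004.4999
Water District: $423,169 × 0.0041 = $1,734.9929
Quailridge Township: $423,169 × 0.00358 = $1,514.94502
Levies subtotal = $6,254.43782
After credit = $6,254.43782 − $628 = $5,626.43782
Total = $5,626.43782 + $227 = $5,853.43782

$5,853.44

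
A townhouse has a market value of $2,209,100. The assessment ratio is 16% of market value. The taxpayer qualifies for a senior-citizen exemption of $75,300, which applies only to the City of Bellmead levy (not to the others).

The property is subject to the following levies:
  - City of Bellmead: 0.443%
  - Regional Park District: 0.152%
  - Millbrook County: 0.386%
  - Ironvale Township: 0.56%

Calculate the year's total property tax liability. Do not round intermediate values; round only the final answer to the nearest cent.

Assessed value = $2,209,100 × 0.16 = $353,456
City of Bellmead: ($353,456 − $75,300) × 0.00443 = $278,156 × 0.00443 = $1,232.23108
Regional Park District: $353,456 × 0.00152 = $537.25312
Millbrook County: $353,456 × 0.00386 = $1,364.34016
Ironvale Township: $353,456 × 0.0056 = $1,979.3536
Total = $5,113.17796

$5,113.18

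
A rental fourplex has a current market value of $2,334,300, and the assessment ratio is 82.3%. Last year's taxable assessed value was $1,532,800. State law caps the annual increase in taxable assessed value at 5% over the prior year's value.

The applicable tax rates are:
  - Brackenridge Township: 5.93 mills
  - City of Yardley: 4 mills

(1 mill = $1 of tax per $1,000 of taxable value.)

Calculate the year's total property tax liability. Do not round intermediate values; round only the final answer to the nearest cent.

$15,981.74

Uncapped assessed value = $2,334,300 × 0.823 = $1,921,128.9
Cap limit = $1,532,800 × 1.05 = $1,609,440
Taxable assessed value = min($1,921,128.9, $1,609,440) = $1,609,440 (cap binds)
Brackenridge Township: $1,609,440 × 0.00593 = $9,543.9792
City of Yardley: $1,609,440 × 0.004 = $6,437.76
Total = $15,981.7392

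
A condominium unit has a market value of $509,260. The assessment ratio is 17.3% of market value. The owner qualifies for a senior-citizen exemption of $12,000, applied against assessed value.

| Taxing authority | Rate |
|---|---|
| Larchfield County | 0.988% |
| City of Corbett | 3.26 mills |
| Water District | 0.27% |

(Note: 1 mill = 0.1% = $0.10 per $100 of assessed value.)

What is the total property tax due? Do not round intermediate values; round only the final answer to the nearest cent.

$1,205.46

Assessed value = $509,260 × 0.173 = $88,101.98
Taxable value = $88,101.98 − $12,000 = $76,101.98
Larchfield County: $76,101.98 × 0.00988 = $751.8875624
City of Corbett: $76,101.98 × 0.00326 = $248.0924548
Water District: $76,101.98 × 0.0027 = $205.475346
Total = $1,205.4553632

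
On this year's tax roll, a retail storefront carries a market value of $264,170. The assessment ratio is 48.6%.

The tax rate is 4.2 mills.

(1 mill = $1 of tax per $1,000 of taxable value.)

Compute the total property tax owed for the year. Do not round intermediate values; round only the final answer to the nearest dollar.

$539

Assessed value = $264,170 × 0.486 = $128,386.62
Tax = $128,386.62 × 0.0042 = $539.223804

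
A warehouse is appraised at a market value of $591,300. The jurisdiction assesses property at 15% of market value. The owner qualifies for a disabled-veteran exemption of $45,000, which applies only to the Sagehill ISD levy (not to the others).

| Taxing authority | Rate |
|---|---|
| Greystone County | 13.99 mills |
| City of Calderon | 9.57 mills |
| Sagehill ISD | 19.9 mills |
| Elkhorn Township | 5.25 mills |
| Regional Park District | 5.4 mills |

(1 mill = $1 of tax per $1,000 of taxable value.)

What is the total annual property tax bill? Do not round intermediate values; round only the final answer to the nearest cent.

$3,903.79

Assessed value = $591,300 × 0.15 = $88,695
Greystone County: $88,695 × 0.01399 = $1,240.84305
City of Calderon: $88,695 × 0.00957 = $848.81115
Sagehill ISD: ($88,695 − $45,000) × 0.0199 = $43,695 × 0.0199 = $869.5305
Elkhorn Township: $88,695 × 0.00525 = $465.64875
Regional Park District: $88,695 × 0.0054 = $478.953
Total = $3,903.78645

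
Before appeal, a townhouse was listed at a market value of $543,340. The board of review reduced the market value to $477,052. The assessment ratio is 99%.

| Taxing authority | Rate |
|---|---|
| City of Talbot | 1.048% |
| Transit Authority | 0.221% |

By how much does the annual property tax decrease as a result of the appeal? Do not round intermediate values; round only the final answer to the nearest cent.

$832.78

Old assessed value = $543,340 × 0.99 = $537,906.6
New assessed value = $477,052 × 0.99 = $472,281.48
Combined rate = 0.01048 + 0.00221 = 0.01269
Old tax = $537,906.6 × 0.01269 = $6,826.034754
New tax = $472,281.48 × 0.01269 = $5,993.2519812
Reduction = $6,826.034754 − $5,993.2519812 = $832.7827728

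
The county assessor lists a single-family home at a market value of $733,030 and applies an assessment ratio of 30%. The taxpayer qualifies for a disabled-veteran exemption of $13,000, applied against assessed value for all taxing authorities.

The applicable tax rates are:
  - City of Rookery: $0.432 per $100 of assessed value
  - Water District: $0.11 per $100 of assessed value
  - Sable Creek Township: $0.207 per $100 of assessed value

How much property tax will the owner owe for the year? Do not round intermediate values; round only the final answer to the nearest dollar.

Assessed value = $733,030 × 0.3 = $219,909
Taxable value = $219,909 − $13,000 = $206,909
City of Rookery: $206,909 × 0.00432 = $893.84688
Water District: $206,909 × 0.0011 = $227.5999
Sable Creek Township: $206,909 × 0.00207 = $428.30163
Total = $893.84688 + $227.5999 + $428.30163 = $1,549.74841

$1,550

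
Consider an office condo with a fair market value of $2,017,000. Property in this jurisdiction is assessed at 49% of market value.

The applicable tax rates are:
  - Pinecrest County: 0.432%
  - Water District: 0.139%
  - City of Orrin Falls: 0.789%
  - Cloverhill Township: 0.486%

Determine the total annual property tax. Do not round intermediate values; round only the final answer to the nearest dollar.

$18,245

Assessed value = $2,017,000 × 0.49 = $988,330
Pinecrest County: $988,330 × 0.00432 = $4,269.5856
Water District: $988,330 × 0.00139 = $1,373.7787
City of Orrin Falls: $988,330 × 0.00789 = $7,797.9237
Cloverhill Township: $988,330 × 0.00486 = $4,803.2838
Total = $4,269.5856 + $1,373.7787 + $7,797.9237 + $4,803.2838 = $18,244.5718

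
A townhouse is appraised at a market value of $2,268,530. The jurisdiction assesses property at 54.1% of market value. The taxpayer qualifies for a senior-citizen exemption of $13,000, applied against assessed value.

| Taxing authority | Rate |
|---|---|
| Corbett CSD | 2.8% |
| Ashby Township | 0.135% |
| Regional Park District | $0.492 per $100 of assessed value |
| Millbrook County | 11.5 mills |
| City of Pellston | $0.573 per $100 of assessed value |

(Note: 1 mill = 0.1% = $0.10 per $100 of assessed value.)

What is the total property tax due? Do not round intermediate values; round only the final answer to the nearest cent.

$62,535.15

Assessed value = $2,268,530 × 0.541 = $1,227,274.73
Taxable value = $1,227,274.73 − $13,000 = $1,214,274.73
Corbett CSD: $1,214,274.73 × 0.028 = $33,999.69244
Ashby Township: $1,214,274.73 × 0.00135 = $1,639.2708855
Regional Park District: $1,214,274.73 × 0.00492 = $5,974.2316716
Millbrook County: $1,214,274.73 × 0.0115 = $13,964.159395
City of Pellston: $1,214,274.73 × 0.00573 = $6,957.7942029
Total = $62,535.148595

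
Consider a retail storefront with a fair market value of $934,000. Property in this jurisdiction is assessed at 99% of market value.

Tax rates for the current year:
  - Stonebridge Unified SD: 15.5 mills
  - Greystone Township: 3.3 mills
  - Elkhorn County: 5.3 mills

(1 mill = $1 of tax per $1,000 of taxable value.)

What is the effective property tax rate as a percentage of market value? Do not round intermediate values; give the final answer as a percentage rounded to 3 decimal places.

Assessed value = $934,000 × 0.99 = $924,660
Stonebridge Unified SD: $924,660 × 0.0155 = $14,332.23
Greystone Township: $924,660 × 0.0033 = $3,051.378
Elkhorn County: $924,660 × 0.0053 = $4,900.698
Total tax = $22,284.306
Effective rate = $22,284.306 ÷ $934,000 = 2.386% of market value

2.386%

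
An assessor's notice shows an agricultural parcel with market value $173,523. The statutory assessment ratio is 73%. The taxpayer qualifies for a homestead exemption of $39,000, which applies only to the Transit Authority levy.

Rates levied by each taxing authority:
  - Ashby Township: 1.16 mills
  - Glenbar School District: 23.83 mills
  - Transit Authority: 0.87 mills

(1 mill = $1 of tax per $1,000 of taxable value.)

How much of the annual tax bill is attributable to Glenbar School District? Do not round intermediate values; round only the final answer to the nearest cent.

$3,018.59

Assessed value = $173,523 × 0.73 = $126,671.79
Glenbar School District taxable value = $126,671.79 (exemption does not apply)
Glenbar School District levy = $126,671.79 × 0.02383 = $3,018.5887557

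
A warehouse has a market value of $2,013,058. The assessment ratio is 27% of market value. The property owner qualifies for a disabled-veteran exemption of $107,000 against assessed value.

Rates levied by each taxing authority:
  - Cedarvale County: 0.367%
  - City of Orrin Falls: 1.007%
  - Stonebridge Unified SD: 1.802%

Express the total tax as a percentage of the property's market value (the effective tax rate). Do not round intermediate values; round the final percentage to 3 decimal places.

Assessed value = $2,013,058 × 0.27 = $543,525.66
Taxable value = $543,525.66 − $107,000 = $436,525.66
Cedarvale County: $436,525.66 × 0.00367 = $1,602.0491722
City of Orrin Falls: $436,525.66 × 0.01007 = $4,395.8133962
Stonebridge Unified SD: $436,525.66 × 0.01802 = $7,866.1923932
Total tax = $13,864.0549616
Effective rate = $13,864.0549616 ÷ $2,013,058 = 0.689% of market value

0.689%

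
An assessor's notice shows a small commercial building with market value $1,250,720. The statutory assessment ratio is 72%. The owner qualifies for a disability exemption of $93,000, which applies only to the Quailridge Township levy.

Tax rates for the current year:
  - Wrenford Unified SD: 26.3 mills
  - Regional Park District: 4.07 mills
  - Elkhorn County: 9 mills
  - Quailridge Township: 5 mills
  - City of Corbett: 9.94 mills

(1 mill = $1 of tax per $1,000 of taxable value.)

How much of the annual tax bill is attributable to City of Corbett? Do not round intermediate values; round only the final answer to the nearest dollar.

Assessed value = $1,250,720 × 0.72 = $900,518.4
City of Corbett taxable value = $900,518.4 (exemption does not apply)
City of Corbett levy = $900,518.4 × 0.00994 = $8,951.152896

$8,951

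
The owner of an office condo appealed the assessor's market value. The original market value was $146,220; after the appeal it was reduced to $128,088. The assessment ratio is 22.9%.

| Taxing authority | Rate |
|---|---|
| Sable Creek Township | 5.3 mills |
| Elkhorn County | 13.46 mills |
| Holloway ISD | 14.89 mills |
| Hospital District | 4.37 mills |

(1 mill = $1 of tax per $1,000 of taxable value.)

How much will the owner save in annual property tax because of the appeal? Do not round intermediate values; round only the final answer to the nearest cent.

$157.87

Old assessed value = $146,220 × 0.229 = $33,484.38
New assessed value = $128,088 × 0.229 = $29,332.152
Combined rate = 0.0053 + 0.01346 + 0.01489 + 0.00437 = 0.03802
Old tax = $33,484.38 × 0.03802 = $1,273.0761276
New tax = $29,332.152 × 0.03802 = $1,115.20841904
Reduction = $1,273.0761276 − $1,115.20841904 = $157.86770856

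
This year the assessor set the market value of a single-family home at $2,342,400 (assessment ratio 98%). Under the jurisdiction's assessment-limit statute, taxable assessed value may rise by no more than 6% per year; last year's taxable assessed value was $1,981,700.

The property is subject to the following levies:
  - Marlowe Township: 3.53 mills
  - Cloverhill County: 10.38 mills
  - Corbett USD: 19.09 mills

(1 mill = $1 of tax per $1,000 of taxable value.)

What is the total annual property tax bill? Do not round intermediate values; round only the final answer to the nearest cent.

$69,319.87

Uncapped assessed value = $2,342,400 × 0.98 = $2,295,552
Cap limit = $1,981,700 × 1.06 = $2,100,602
Taxable assessed value = min($2,295,552, $2,100,602) = $2,100,602 (cap binds)
Marlowe Township: $2,100,602 × 0.00353 = $7,415.12506
Cloverhill County: $2,100,602 × 0.01038 = $21,804.24876
Corbett USD: $2,100,602 × 0.01909 = $40,100.49218
Total = $69,319.866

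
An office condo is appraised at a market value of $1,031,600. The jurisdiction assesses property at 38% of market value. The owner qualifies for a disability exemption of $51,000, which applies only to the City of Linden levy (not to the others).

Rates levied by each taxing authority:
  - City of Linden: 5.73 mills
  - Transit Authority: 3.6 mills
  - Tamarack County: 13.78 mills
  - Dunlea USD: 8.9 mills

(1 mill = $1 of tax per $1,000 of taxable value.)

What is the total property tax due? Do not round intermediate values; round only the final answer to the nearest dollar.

$12,256

Assessed value = $1,031,600 × 0.38 = $392,008
City of Linden: ($392,008 − $51,000) × 0.00573 = $341,008 × 0.00573 = $1,953.97584
Transit Authority: $392,008 × 0.0036 = $1,411.2288
Tamarack County: $392,008 × 0.01378 = $5,401.87024
Dunlea USD: $392,008 × 0.0089 = $3,488.8712
Total = $12,255.94608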